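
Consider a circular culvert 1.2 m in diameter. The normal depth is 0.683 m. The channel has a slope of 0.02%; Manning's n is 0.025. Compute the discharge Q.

For a circular section of diameter D = 1.2 m at depth y = 0.683 m, the central angle is θ = 2 arccos(1 − 2y/D) = 3.419 rad. Then A = (D²/8)(θ − sin θ) = 0.6648 m² and P = Dθ/2 = 2.051 m.
Hydraulic radius R = A/P = 0.6648/2.051 = 0.324 m.
Manning's equation: Q = (1/n) A R^(2/3) S^(1/2) = (1/0.025) × 0.6648 × 0.324^(2/3) × 0.0002^(1/2) = 0.177 m³/s.

Q = 0.177 m³/s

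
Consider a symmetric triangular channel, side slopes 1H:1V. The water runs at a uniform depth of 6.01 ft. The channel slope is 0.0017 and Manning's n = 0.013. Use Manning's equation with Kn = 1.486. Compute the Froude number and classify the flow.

subcritical

For a triangular section with side slope z = 1: A = zy² = 1×6.01² = 36.12 ft²; P = 2y√(1+z²) = 2×6.01×1.414 = 17 ft.
Hydraulic radius R = A/P = 36.12/17 = 2.125 ft.
V = (1.486/n) R^(2/3) √S = (1.486/0.013) × 2.125^(2/3) × √0.0017 = 7.79 ft/s. Hydraulic depth D_h = A/T = 36.12/12.02 = 3.005 ft.
Froude number Fr = V/√(g·D_h) = 7.79/√(32.2×3.005) = 0.792, which is less than 1, so the flow is subcritical.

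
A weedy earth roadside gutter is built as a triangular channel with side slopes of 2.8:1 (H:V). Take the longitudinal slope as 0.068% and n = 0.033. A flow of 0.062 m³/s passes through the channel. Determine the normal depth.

Manning's equation rearranged: A R^(2/3) = nQ / (1·√S) = 0.033 × 0.062 / (√0.00068) = 0.07846.
Trying y = 0.377 m: A R^(2/3) = 0.1257 — high.
Trying y = 0.246 m: A R^(2/3) = 0.04026 — low.
Trying y = 0.316 m: A R^(2/3) = 0.07851 — close enough.

y_n = 0.316 m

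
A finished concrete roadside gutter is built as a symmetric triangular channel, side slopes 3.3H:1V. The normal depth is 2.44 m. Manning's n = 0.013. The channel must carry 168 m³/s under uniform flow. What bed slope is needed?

For a triangular section with side slope z = 3.3: A = zy² = 3.3×2.44² = 19.65 m²; P = 2y√(1+z²) = 2×2.44×3.448 = 16.83 m.
Hydraulic radius R = A/P = 19.65/16.83 = 1.168 m.
From Manning's equation, S = [nQ / (1 A R^(2/3))]² = [0.013 × 168 / (1 × 19.65 × 1.168^(2/3))]² = 0.0101.

S = 0.0101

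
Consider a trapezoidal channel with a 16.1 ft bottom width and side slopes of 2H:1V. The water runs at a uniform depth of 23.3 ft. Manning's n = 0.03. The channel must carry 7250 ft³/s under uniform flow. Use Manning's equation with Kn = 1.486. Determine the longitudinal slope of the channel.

S = 0.00036

With bottom width b = 16.1 ft and side slope z = 2: A = (b + zy)y = (16.1 + 2×23.3)×23.3 = 1461 ft²; P = b + 2y√(1+z²) = 16.1 + 2×23.3×2.236 = 120.3 ft.
Hydraulic radius R = A/P = 1461/120.3 = 12.14 ft.
From Manning's equation, S = [nQ / (1.486 A R^(2/3))]² = [0.03 × 7250 / (1.486 × 1461 × 12.14^(2/3))]² = 0.00036.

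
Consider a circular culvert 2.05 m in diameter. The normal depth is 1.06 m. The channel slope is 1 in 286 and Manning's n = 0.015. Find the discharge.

Q = 4.41 m³/s

For a circular section of diameter D = 2.05 m at depth y = 1.06 m, the central angle is θ = 2 arccos(1 − 2y/D) = 3.21 rad. Then A = (D²/8)(θ − sin θ) = 1.722 m² and P = Dθ/2 = 3.29 m.
Hydraulic radius R = A/P = 1.722/3.29 = 0.5234 m.
Manning's equation: Q = (1/n) A R^(2/3) S^(1/2) = (1/0.015) × 1.722 × 0.5234^(2/3) × 0.003497^(1/2) = 4.41 m³/s.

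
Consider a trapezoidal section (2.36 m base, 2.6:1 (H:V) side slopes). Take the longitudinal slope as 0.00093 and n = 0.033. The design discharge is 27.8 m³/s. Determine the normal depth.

Manning's equation rearranged: A R^(2/3) = nQ / (1·√S) = 0.033 × 27.8 / (√0.00093) = 30.08.
Trying y = 2.06 m: A R^(2/3) = 17.43 — too small.
Trying y = 3.08 m: A R^(2/3) = 44.34 — too large.
Trying y = 2.61 m: A R^(2/3) = 30.05 — matches.

y_n = 2.61 m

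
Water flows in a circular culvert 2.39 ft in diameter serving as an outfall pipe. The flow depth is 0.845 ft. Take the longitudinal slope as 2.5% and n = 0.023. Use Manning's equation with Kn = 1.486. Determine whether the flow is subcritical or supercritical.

For a circular section of diameter D = 2.39 ft at depth y = 0.845 ft, the central angle is θ = 2 arccos(1 − 2y/D) = 2.547 rad. Then A = (D²/8)(θ − sin θ) = 1.419 ft² and P = Dθ/2 = 3.044 ft.
Hydraulic radius R = A/P = 1.419/3.044 = 0.4661 ft.
V = (1.486/n) R^(2/3) √S = (1.486/0.023) × 0.4661^(2/3) × √0.025 = 6.141 ft/s. Hydraulic depth D_h = A/T = 1.419/2.285 = 0.6208 ft.
Froude number Fr = V/√(g·D_h) = 6.141/√(32.2×0.6208) = 1.37, which is greater than 1, so the flow is supercritical.

supercritical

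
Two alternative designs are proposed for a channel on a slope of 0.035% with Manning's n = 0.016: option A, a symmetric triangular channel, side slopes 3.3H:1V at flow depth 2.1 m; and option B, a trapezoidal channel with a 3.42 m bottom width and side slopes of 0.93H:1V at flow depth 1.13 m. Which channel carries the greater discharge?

channel A

Channel A: For a triangular section with side slope z = 3.3: A = zy² = 3.3×2.1² = 14.55 m²; P = 2y√(1+z²) = 2×2.1×3.448 = 14.48 m. Hydraulic radius R = A/P = 14.55/14.48 = 1.005 m. Q_A = (1/0.016)·14.55·1.005^(2/3)·√0.00035 = 17.07 m³/s.
Channel B: With bottom width b = 3.42 m and side slope z = 0.93: A = (b + zy)y = (3.42 + 0.93×1.13)×1.13 = 5.052 m²; P = b + 2y√(1+z²) = 3.42 + 2×1.13×1.366 = 6.506 m. Hydraulic radius R = A/P = 5.052/6.506 = 0.7765 m. Q_B = (1/0.016)·5.052·0.7765^(2/3)·√0.00035 = 4.991 m³/s.
Q_A = 17.07 m³/s vs Q_B = 4.991 m³/s, so channel A carries more.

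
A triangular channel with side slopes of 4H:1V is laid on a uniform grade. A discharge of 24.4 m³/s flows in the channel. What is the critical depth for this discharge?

At critical depth, Q² T / (g A³) = 1, i.e. A³/T = Q²/g = 24.4²/9.81 = 60.69.
Trying y = 1.64 m: A³/T = 94.91 — too large.
Trying y = 1.5 m: A³/T = 60.75 — ≈ 60.69.

y_c = 1.5 m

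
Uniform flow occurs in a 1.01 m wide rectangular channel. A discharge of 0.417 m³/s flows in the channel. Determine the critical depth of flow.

y_c = 0.259 m

For a rectangular channel, critical depth y_c = (q²/g)^(1/3) where q = Q/b = 0.417/1.01 = 0.4129 m²/s.
So y_c = (0.4129²/9.81)^(1/3) = 0.259 m.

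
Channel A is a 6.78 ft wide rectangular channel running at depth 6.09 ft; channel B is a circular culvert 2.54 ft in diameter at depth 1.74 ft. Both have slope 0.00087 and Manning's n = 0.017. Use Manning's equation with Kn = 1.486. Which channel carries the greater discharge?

channel A

Channel A: Flow area A = b·y = 6.78 × 6.09 = 41.29 ft². Wetted perimeter P = b + 2y = 6.78 + 2×6.09 = 18.96 ft. Hydraulic radius R = A/P = 41.29/18.96 = 2.178 ft. Q_A = (1.486/0.017)·41.29·2.178^(2/3)·√0.00087 = 178.9 ft³/s.
Channel B: For a circular section of diameter D = 2.54 ft at depth y = 1.74 ft, the central angle is θ = 2 arccos(1 − 2y/D) = 3.9 rad. Then A = (D²/8)(θ − sin θ) = 3.699 ft² and P = Dθ/2 = 4.953 ft. Hydraulic radius R = A/P = 3.699/4.953 = 0.747 ft. Q_B = (1.486/0.017)·3.699·0.747^(2/3)·√0.00087 = 7.852 ft³/s.
Q_A = 178.9 ft³/s vs Q_B = 7.852 ft³/s, so channel A carries more.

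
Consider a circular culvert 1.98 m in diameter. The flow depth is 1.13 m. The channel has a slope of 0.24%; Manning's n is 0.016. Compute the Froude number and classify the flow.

For a circular section of diameter D = 1.98 m at depth y = 1.13 m, the central angle is θ = 2 arccos(1 − 2y/D) = 3.425 rad. Then A = (D²/8)(θ − sin θ) = 1.816 m² and P = Dθ/2 = 3.391 m.
Hydraulic radius R = A/P = 1.816/3.391 = 0.5355 m.
V = (1/n) R^(2/3) √S = (1/0.016) × 0.5355^(2/3) × √0.0024 = 2.019 m/s. Hydraulic depth D_h = A/T = 1.816/1.96 = 0.9264 m.
Froude number Fr = V/√(g·D_h) = 2.019/√(9.81×0.9264) = 0.67, which is less than 1, so the flow is subcritical.

subcritical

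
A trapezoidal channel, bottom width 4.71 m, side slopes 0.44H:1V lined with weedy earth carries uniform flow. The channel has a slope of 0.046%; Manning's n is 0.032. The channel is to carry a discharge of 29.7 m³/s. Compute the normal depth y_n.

y_n = 4.25 m

Manning's equation rearranged: A R^(2/3) = nQ / (1·√S) = 0.032 × 29.7 / (√0.00046) = 44.31.
Try y = 5.29 m: A R^(2/3) = 64.65 — high.
Try y = 4.25 m: A R^(2/3) = 44.36 — close enough.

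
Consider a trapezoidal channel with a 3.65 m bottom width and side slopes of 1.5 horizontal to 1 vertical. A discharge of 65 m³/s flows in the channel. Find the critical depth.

At critical depth, Q² T / (g A³) = 1, i.e. A³/T = Q²/g = 65²/9.81 = 430.7.
Try y = 1.91 m: A³/T = 205.4 — short.
Try y = 2.33 m: A³/T = 433.6 — matches.

y_c = 2.33 m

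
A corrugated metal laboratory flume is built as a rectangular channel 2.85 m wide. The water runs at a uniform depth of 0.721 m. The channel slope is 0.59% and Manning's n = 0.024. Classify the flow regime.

subcritical

Flow area A = b·y = 2.85 × 0.721 = 2.055 m². Wetted perimeter P = b + 2y = 2.85 + 2×0.721 = 4.292 m.
Hydraulic radius R = A/P = 2.055/4.292 = 0.4788 m.
V = (1/n) R^(2/3) √S = (1/0.024) × 0.4788^(2/3) × √0.0059 = 1.959 m/s. Hydraulic depth D_h = A/T = 2.055/2.85 = 0.721 m.
Froude number Fr = V/√(g·D_h) = 1.959/√(9.81×0.721) = 0.736, which is less than 1, so the flow is subcritical.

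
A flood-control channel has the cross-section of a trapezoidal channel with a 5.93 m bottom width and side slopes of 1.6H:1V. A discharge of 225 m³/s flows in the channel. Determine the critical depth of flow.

At critical depth, Q² T / (g A³) = 1, i.e. A³/T = Q²/g = 225²/9.81 = 5161.
At y = 2.76 m: A³/T = 1577 — short.
At y = 4.61 m: A³/T = 11160 — over.
At y = 3.78 m: A³/T = 5149 — matches.

y_c = 3.78 m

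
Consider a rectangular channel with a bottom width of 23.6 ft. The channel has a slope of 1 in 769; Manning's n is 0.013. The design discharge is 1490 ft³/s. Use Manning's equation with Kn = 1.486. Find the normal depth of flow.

Manning's equation rearranged: A R^(2/3) = nQ / (1.486·√S) = 0.013 × 1490 / (1.486 × √0.0013) = 361.5.
At y = 4.9 ft: A R^(2/3) = 264.7 — low.
At y = 7.37 ft: A R^(2/3) = 476.6 — high.
At y = 6.07 ft: A R^(2/3) = 361.5 — matches.

y_n = 6.07 ft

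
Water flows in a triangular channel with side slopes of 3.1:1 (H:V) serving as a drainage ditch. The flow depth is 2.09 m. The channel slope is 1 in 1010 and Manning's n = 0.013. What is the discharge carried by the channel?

For a triangular section with side slope z = 3.1: A = zy² = 3.1×2.09² = 13.54 m²; P = 2y√(1+z²) = 2×2.09×3.257 = 13.62 m.
Hydraulic radius R = A/P = 13.54/13.62 = 0.9945 m.
Manning's equation: Q = (1/n) A R^(2/3) S^(1/2) = (1/0.013) × 13.54 × 0.9945^(2/3) × 0.0009901^(1/2) = 32.7 m³/s.

Q = 32.7 m³/s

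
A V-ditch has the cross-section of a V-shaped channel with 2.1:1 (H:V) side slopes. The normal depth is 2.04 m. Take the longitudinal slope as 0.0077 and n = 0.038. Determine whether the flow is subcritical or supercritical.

For a triangular section with side slope z = 2.1: A = zy² = 2.1×2.04² = 8.739 m²; P = 2y√(1+z²) = 2×2.04×2.326 = 9.49 m.
Hydraulic radius R = A/P = 8.739/9.49 = 0.9209 m.
V = (1/n) R^(2/3) √S = (1/0.038) × 0.9209^(2/3) × √0.0077 = 2.186 m/s. Hydraulic depth D_h = A/T = 8.739/8.568 = 1.02 m.
Froude number Fr = V/√(g·D_h) = 2.186/√(9.81×1.02) = 0.691, which is less than 1, so the flow is subcritical.

subcritical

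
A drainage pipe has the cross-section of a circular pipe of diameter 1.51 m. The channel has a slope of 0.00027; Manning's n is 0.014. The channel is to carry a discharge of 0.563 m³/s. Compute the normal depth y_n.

y_n = 0.766 m

Manning's equation rearranged: A R^(2/3) = nQ / (1·√S) = 0.014 × 0.563 / (√0.00027) = 0.4797.
At y = 0.952 m: A R^(2/3) = 0.6769 — high.
At y = 0.766 m: A R^(2/3) = 0.4793 — ≈ 0.4797.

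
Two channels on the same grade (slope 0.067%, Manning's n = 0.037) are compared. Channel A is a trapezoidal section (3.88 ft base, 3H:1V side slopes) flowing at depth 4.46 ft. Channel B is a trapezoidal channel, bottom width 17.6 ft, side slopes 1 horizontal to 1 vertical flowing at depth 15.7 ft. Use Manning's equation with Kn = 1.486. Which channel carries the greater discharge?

channel B

Channel A: With bottom width b = 3.88 ft and side slope z = 3: A = (b + zy)y = (3.88 + 3×4.46)×4.46 = 76.98 ft²; P = b + 2y√(1+z²) = 3.88 + 2×4.46×3.162 = 32.09 ft. Hydraulic radius R = A/P = 76.98/32.09 = 2.399 ft. Q_A = (1.486/0.037)·76.98·2.399^(2/3)·√0.00067 = 143.4 ft³/s.
Channel B: With bottom width b = 17.6 ft and side slope z = 1: A = (b + zy)y = (17.6 + 1×15.7)×15.7 = 522.8 ft²; P = b + 2y√(1+z²) = 17.6 + 2×15.7×1.414 = 62.01 ft. Hydraulic radius R = A/P = 522.8/62.01 = 8.432 ft. Q_B = (1.486/0.037)·522.8·8.432^(2/3)·√0.00067 = 2251 ft³/s.
Q_A = 143.4 ft³/s vs Q_B = 2251 ft³/s, so channel B carries more.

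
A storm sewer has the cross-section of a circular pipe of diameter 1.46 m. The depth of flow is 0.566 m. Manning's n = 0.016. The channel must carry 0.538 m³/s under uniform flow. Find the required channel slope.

S = 0.001

For a circular section of diameter D = 1.46 m at depth y = 0.566 m, the central angle is θ = 2 arccos(1 − 2y/D) = 2.688 rad. Then A = (D²/8)(θ − sin θ) = 0.5997 m² and P = Dθ/2 = 1.963 m.
Hydraulic radius R = A/P = 0.5997/1.963 = 0.3056 m.
From Manning's equation, S = [nQ / (1 A R^(2/3))]² = [0.016 × 0.538 / (1 × 0.5997 × 0.3056^(2/3))]² = 0.001.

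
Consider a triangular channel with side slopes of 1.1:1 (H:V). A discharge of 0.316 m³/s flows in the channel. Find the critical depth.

y_c = 0.442 m

At critical depth, Q² T / (g A³) = 1, i.e. A³/T = Q²/g = 0.316²/9.81 = 0.01018.
At y = 0.543 m: A³/T = 0.02856 — over.
At y = 0.309 m: A³/T = 0.001704 — short.
At y = 0.442 m: A³/T = 0.01021 — matches.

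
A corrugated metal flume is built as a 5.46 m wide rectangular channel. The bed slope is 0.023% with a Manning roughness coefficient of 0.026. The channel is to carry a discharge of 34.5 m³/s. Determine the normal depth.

Manning's equation rearranged: A R^(2/3) = nQ / (1·√S) = 0.026 × 34.5 / (√0.00023) = 59.15.
Trying y = 5.62 m: A R^(2/3) = 46.03 — too small.
Trying y = 6.92 m: A R^(2/3) = 59.13 — ≈ 59.15.

y_n = 6.92 m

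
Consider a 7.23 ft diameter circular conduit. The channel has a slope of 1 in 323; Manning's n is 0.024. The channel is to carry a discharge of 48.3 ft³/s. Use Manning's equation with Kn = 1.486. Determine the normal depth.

y_n = 2.36 ft

Manning's equation rearranged: A R^(2/3) = nQ / (1.486·√S) = 0.024 × 48.3 / (1.486 × √0.003096) = 14.02.
At y = 2.99 ft: A R^(2/3) = 21.81 — over.
At y = 1.69 ft: A R^(2/3) = 7.3 — short.
At y = 2.36 ft: A R^(2/3) = 14.03 — ≈ 14.02.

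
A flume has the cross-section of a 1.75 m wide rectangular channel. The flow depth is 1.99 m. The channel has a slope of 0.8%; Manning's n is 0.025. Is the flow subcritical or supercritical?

subcritical

Flow area A = b·y = 1.75 × 1.99 = 3.482 m². Wetted perimeter P = b + 2y = 1.75 + 2×1.99 = 5.73 m.
Hydraulic radius R = A/P = 3.482/5.73 = 0.6078 m.
V = (1/n) R^(2/3) √S = (1/0.025) × 0.6078^(2/3) × √0.008 = 2.567 m/s. Hydraulic depth D_h = A/T = 3.482/1.75 = 1.99 m.
Froude number Fr = V/√(g·D_h) = 2.567/√(9.81×1.99) = 0.581, which is less than 1, so the flow is subcritical.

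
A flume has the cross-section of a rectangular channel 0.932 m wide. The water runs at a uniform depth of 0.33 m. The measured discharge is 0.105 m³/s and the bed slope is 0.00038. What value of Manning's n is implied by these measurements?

Flow area A = b·y = 0.932 × 0.33 = 0.3076 m². Wetted perimeter P = b + 2y = 0.932 + 2×0.33 = 1.592 m.
Hydraulic radius R = A/P = 0.3076/1.592 = 0.1932 m.
Rearranging Manning's equation: n = (1/Q) A R^(2/3) S^(1/2) = (1/0.105) × 0.3076 × 0.1932^(2/3) × √0.00038 = 0.0191.

n = 0.0191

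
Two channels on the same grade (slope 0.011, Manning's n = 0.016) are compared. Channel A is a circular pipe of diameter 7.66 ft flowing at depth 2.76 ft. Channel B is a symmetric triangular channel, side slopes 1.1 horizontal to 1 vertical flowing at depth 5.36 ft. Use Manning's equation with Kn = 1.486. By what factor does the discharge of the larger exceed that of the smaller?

Channel A: For a circular section of diameter D = 7.66 ft at depth y = 2.76 ft, the central angle is θ = 2 arccos(1 − 2y/D) = 2.575 rad. Then A = (D²/8)(θ − sin θ) = 14.95 ft² and P = Dθ/2 = 9.863 ft. Hydraulic radius R = A/P = 14.95/9.863 = 1.516 ft. Q_A = (1.486/0.016)·14.95·1.516^(2/3)·√0.011 = 192.2 ft³/s.
Channel B: For a triangular section with side slope z = 1.1: A = zy² = 1.1×5.36² = 31.6 ft²; P = 2y√(1+z²) = 2×5.36×1.487 = 15.94 ft. Hydraulic radius R = A/P = 31.6/15.94 = 1.983 ft. Q_B = (1.486/0.016)·31.6·1.983^(2/3)·√0.011 = 485.9 ft³/s.
The larger discharge is 485.9 ft³/s and the smaller is 192.2 ft³/s; the ratio is 2.53.

2.53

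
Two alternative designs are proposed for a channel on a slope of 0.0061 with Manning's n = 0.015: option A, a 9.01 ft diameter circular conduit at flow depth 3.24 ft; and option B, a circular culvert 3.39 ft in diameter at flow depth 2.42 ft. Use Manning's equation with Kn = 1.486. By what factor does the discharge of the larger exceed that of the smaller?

4.37

Channel A: For a circular section of diameter D = 9.01 ft at depth y = 3.24 ft, the central angle is θ = 2 arccos(1 − 2y/D) = 2.572 rad. Then A = (D²/8)(θ − sin θ) = 20.63 ft² and P = Dθ/2 = 11.59 ft. Hydraulic radius R = A/P = 20.63/11.59 = 1.781 ft. Q_A = (1.486/0.015)·20.63·1.781^(2/3)·√0.0061 = 234.5 ft³/s.
Channel B: For a circular section of diameter D = 3.39 ft at depth y = 2.42 ft, the central angle is θ = 2 arccos(1 − 2y/D) = 4.026 rad. Then A = (D²/8)(θ − sin θ) = 6.894 ft² and P = Dθ/2 = 6.823 ft. Hydraulic radius R = A/P = 6.894/6.823 = 1.01 ft. Q_B = (1.486/0.015)·6.894·1.01^(2/3)·√0.0061 = 53.7 ft³/s.
The larger discharge is 234.5 ft³/s and the smaller is 53.7 ft³/s; the ratio is 4.37.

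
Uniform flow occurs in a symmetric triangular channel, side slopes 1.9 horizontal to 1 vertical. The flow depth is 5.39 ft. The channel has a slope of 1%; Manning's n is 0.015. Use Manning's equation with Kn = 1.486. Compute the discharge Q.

Q = 976 ft³/s

For a triangular section with side slope z = 1.9: A = zy² = 1.9×5.39² = 55.2 ft²; P = 2y√(1+z²) = 2×5.39×2.147 = 23.15 ft.
Hydraulic radius R = A/P = 55.2/23.15 = 2.385 ft.
Manning's equation: Q = (1.486/n) A R^(2/3) S^(1/2) = (1.486/0.015) × 55.2 × 2.385^(2/3) × 0.01^(1/2) = 976 ft³/s.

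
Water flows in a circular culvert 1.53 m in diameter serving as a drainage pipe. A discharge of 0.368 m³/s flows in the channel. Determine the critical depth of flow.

y_c = 0.301 m

At critical depth, Q² T / (g A³) = 1, i.e. A³/T = Q²/g = 0.368²/9.81 = 0.0138.
At y = 0.362 m: A³/T = 0.02827 — too large.
At y = 0.23 m: A³/T = 0.004774 — too small.
At y = 0.301 m: A³/T = 0.01374 — matches.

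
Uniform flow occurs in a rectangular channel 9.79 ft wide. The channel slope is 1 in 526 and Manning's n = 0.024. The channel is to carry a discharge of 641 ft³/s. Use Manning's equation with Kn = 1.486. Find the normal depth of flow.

y_n = 10.8 ft

Manning's equation rearranged: A R^(2/3) = nQ / (1.486·√S) = 0.024 × 641 / (1.486 × √0.001901) = 237.4.
Trying y = 9.42 ft: A R^(2/3) = 201.1 — too small.
Trying y = 12.2 ft: A R^(2/3) = 275 — too large.
Trying y = 10.8 ft: A R^(2/3) = 237.6 — matches.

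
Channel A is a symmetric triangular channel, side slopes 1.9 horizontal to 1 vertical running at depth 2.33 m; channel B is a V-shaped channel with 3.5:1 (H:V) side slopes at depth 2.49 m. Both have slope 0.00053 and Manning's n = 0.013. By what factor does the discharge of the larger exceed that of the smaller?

Channel A: For a triangular section with side slope z = 1.9: A = zy² = 1.9×2.33² = 10.31 m²; P = 2y√(1+z²) = 2×2.33×2.147 = 10.01 m. Hydraulic radius R = A/P = 10.31/10.01 = 1.031 m. Q_A = (1/0.013)·10.31·1.031^(2/3)·√0.00053 = 18.64 m³/s.
Channel B: For a triangular section with side slope z = 3.5: A = zy² = 3.5×2.49² = 21.7 m²; P = 2y√(1+z²) = 2×2.49×3.64 = 18.13 m. Hydraulic radius R = A/P = 21.7/18.13 = 1.197 m. Q_B = (1/0.013)·21.7·1.197^(2/3)·√0.00053 = 43.33 m³/s.
The larger discharge is 43.33 m³/s and the smaller is 18.64 m³/s; the ratio is 2.32.

2.32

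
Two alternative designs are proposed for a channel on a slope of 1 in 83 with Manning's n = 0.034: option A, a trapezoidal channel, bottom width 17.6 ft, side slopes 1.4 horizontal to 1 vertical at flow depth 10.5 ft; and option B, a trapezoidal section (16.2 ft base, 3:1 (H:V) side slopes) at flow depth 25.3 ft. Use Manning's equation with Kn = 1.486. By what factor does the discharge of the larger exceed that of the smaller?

Channel A: With bottom width b = 17.6 ft and side slope z = 1.4: A = (b + zy)y = (17.6 + 1.4×10.5)×10.5 = 339.1 ft²; P = b + 2y√(1+z²) = 17.6 + 2×10.5×1.72 = 53.73 ft. Hydraulic radius R = A/P = 339.1/53.73 = 6.312 ft. Q_A = (1.486/0.034)·339.1·6.312^(2/3)·√0.01205 = 5557 ft³/s.
Channel B: With bottom width b = 16.2 ft and side slope z = 3: A = (b + zy)y = (16.2 + 3×25.3)×25.3 = 2330 ft²; P = b + 2y√(1+z²) = 16.2 + 2×25.3×3.162 = 176.2 ft. Hydraulic radius R = A/P = 2330/176.2 = 13.22 ft. Q_B = (1.486/0.034)·2330·13.22^(2/3)·√0.01205 = 62510 ft³/s.
The larger discharge is 62510 ft³/s and the smaller is 5557 ft³/s; the ratio is 11.2.

11.2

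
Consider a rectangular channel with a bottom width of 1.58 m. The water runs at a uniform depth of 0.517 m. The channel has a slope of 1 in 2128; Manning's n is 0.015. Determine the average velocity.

V = 0.666 m/s

Flow area A = b·y = 1.58 × 0.517 = 0.8169 m². Wetted perimeter P = b + 2y = 1.58 + 2×0.517 = 2.614 m.
Hydraulic radius R = A/P = 0.8169/2.614 = 0.3125 m.
From Manning's equation, V = (1/n) R^(2/3) S^(1/2) = (1/0.015) × 0.3125^(2/3) × 0.0004699^(1/2) = 0.666 m/s.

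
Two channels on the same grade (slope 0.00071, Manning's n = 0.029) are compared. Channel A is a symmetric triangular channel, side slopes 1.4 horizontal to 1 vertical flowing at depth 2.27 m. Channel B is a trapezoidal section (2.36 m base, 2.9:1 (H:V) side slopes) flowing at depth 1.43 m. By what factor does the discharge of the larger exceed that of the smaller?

Channel A: For a triangular section with side slope z = 1.4: A = zy² = 1.4×2.27² = 7.214 m²; P = 2y√(1+z²) = 2×2.27×1.72 = 7.811 m. Hydraulic radius R = A/P = 7.214/7.811 = 0.9236 m. Q_A = (1/0.029)·7.214·0.9236^(2/3)·√0.00071 = 6.286 m³/s.
Channel B: With bottom width b = 2.36 m and side slope z = 2.9: A = (b + zy)y = (2.36 + 2.9×1.43)×1.43 = 9.305 m²; P = b + 2y√(1+z²) = 2.36 + 2×1.43×3.068 = 11.13 m. Hydraulic radius R = A/P = 9.305/11.13 = 0.8358 m. Q_B = (1/0.029)·9.305·0.8358^(2/3)·√0.00071 = 7.586 m³/s.
The larger discharge is 7.586 m³/s and the smaller is 6.286 m³/s; the ratio is 1.21.

1.21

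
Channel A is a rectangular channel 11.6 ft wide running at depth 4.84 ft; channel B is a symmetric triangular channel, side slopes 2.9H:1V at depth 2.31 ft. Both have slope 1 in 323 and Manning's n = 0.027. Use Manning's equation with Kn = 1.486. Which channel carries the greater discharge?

channel A

Channel A: Flow area A = b·y = 11.6 × 4.84 = 56.14 ft². Wetted perimeter P = b + 2y = 11.6 + 2×4.84 = 21.28 ft. Hydraulic radius R = A/P = 56.14/21.28 = 2.638 ft. Q_A = (1.486/0.027)·56.14·2.638^(2/3)·√0.003096 = 328.3 ft³/s.
Channel B: For a triangular section with side slope z = 2.9: A = zy² = 2.9×2.31² = 15.47 ft²; P = 2y√(1+z²) = 2×2.31×3.068 = 14.17 ft. Hydraulic radius R = A/P = 15.47/14.17 = 1.092 ft. Q_B = (1.486/0.027)·15.47·1.092^(2/3)·√0.003096 = 50.25 ft³/s.
Q_A = 328.3 ft³/s vs Q_B = 50.25 ft³/s, so channel A carries more.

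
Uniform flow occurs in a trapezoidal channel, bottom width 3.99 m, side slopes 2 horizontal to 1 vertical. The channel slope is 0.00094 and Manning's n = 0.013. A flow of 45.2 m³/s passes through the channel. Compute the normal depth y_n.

Manning's equation rearranged: A R^(2/3) = nQ / (1·√S) = 0.013 × 45.2 / (√0.00094) = 19.17.
Trying y = 1.44 m: A R^(2/3) = 9.55 — low.
Trying y = 2.04 m: A R^(2/3) = 19.16 — ≈ 19.17.

y_n = 2.04 m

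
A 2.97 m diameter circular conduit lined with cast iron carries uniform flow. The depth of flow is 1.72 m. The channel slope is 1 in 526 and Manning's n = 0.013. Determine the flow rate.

Q = 12.1 m³/s

For a circular section of diameter D = 2.97 m at depth y = 1.72 m, the central angle is θ = 2 arccos(1 − 2y/D) = 3.459 rad. Then A = (D²/8)(θ − sin θ) = 4.159 m² and P = Dθ/2 = 5.137 m.
Hydraulic radius R = A/P = 4.159/5.137 = 0.8096 m.
Manning's equation: Q = (1/n) A R^(2/3) S^(1/2) = (1/0.013) × 4.159 × 0.8096^(2/3) × 0.001901^(1/2) = 12.1 m³/s.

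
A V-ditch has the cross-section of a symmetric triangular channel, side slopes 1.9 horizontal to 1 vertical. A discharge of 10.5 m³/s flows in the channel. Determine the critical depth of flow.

At critical depth, Q² T / (g A³) = 1, i.e. A³/T = Q²/g = 10.5²/9.81 = 11.24.
At y = 1.13 m: A³/T = 3.326 — low.
At y = 1.69 m: A³/T = 24.88 — high.
At y = 1.44 m: A³/T = 11.18 — matches.

y_c = 1.44 m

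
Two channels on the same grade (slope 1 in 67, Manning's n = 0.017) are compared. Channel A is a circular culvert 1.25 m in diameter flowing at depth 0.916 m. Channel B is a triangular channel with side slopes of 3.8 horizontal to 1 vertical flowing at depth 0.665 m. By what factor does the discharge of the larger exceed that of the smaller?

Channel A: For a circular section of diameter D = 1.25 m at depth y = 0.916 m, the central angle is θ = 2 arccos(1 − 2y/D) = 4.11 rad. Then A = (D²/8)(θ − sin θ) = 0.9637 m² and P = Dθ/2 = 2.569 m. Hydraulic radius R = A/P = 0.9637/2.569 = 0.3752 m. Q_A = (1/0.017)·0.9637·0.3752^(2/3)·√0.01493 = 3.603 m³/s.
Channel B: For a triangular section with side slope z = 3.8: A = zy² = 3.8×0.665² = 1.68 m²; P = 2y√(1+z²) = 2×0.665×3.929 = 5.226 m. Hydraulic radius R = A/P = 1.68/5.226 = 0.3216 m. Q_B = (1/0.017)·1.68·0.3216^(2/3)·√0.01493 = 5.668 m³/s.
The larger discharge is 5.668 m³/s and the smaller is 3.603 m³/s; the ratio is 1.57.

1.57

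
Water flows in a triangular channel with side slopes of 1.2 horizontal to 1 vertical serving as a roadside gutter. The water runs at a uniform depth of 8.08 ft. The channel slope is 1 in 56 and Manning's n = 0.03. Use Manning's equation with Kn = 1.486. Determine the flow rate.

For a triangular section with side slope z = 1.2: A = zy² = 1.2×8.08² = 78.34 ft²; P = 2y√(1+z²) = 2×8.08×1.562 = 25.24 ft.
Hydraulic radius R = A/P = 78.34/25.24 = 3.104 ft.
Manning's equation: Q = (1.486/n) A R^(2/3) S^(1/2) = (1.486/0.03) × 78.34 × 3.104^(2/3) × 0.01786^(1/2) = 1100 ft³/s.

Q = 1100 ft³/s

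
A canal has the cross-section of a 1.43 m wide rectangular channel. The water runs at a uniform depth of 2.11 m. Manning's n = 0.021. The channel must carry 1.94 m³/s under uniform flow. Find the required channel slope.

Flow area A = b·y = 1.43 × 2.11 = 3.017 m². Wetted perimeter P = b + 2y = 1.43 + 2×2.11 = 5.65 m.
Hydraulic radius R = A/P = 3.017/5.65 = 0.534 m.
From Manning's equation, S = [nQ / (1 A R^(2/3))]² = [0.021 × 1.94 / (1 × 3.017 × 0.534^(2/3))]² = 0.000421.

S = 0.000421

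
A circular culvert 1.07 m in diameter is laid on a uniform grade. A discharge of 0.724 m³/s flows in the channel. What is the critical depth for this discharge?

y_c = 0.474 m

At critical depth, Q² T / (g A³) = 1, i.e. A³/T = Q²/g = 0.724²/9.81 = 0.05343.
Trying y = 0.382 m: A³/T = 0.02333 — short.
Trying y = 0.571 m: A³/T = 0.1089 — over.
Trying y = 0.474 m: A³/T = 0.05346 — close enough.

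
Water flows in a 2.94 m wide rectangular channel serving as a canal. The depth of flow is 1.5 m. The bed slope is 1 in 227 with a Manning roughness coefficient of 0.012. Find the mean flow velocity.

V = 4.53 m/s

Flow area A = b·y = 2.94 × 1.5 = 4.41 m². Wetted perimeter P = b + 2y = 2.94 + 2×1.5 = 5.94 m.
Hydraulic radius R = A/P = 4.41/5.94 = 0.7424 m.
From Manning's equation, V = (1/n) R^(2/3) S^(1/2) = (1/0.012) × 0.7424^(2/3) × 0.004405^(1/2) = 4.53 m/s.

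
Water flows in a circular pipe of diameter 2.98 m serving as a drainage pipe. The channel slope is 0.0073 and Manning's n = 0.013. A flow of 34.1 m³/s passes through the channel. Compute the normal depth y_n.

y_n = 2.22 m

Manning's equation rearranged: A R^(2/3) = nQ / (1·√S) = 0.013 × 34.1 / (√0.0073) = 5.188.
Try y = 1.57 m: A R^(2/3) = 3.129 — low.
Try y = 2.22 m: A R^(2/3) = 5.186 — close enough.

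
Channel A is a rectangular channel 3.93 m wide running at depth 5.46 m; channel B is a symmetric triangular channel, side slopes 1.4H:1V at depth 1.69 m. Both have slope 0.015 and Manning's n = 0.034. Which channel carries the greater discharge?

channel A

Channel A: Flow area A = b·y = 3.93 × 5.46 = 21.46 m². Wetted perimeter P = b + 2y = 3.93 + 2×5.46 = 14.85 m. Hydraulic radius R = A/P = 21.46/14.85 = 1.445 m. Q_A = (1/0.034)·21.46·1.445^(2/3)·√0.015 = 98.79 m³/s.
Channel B: For a triangular section with side slope z = 1.4: A = zy² = 1.4×1.69² = 3.999 m²; P = 2y√(1+z²) = 2×1.69×1.72 = 5.815 m. Hydraulic radius R = A/P = 3.999/5.815 = 0.6876 m. Q_B = (1/0.034)·3.999·0.6876^(2/3)·√0.015 = 11.22 m³/s.
Q_A = 98.79 m³/s vs Q_B = 11.22 m³/s, so channel A carries more.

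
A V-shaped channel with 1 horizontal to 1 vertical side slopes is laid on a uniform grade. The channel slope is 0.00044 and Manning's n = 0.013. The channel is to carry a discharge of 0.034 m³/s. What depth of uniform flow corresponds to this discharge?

y_n = 0.305 m

Manning's equation rearranged: A R^(2/3) = nQ / (1·√S) = 0.013 × 0.034 / (√0.00044) = 0.02107.
Try y = 0.363 m: A R^(2/3) = 0.03353 — high.
Try y = 0.223 m: A R^(2/3) = 0.009144 — low.
Try y = 0.305 m: A R^(2/3) = 0.02108 — matches.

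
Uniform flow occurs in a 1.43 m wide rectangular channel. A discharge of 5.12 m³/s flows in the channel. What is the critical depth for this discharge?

y_c = 1.09 m

For a rectangular channel, critical depth y_c = (q²/g)^(1/3) where q = Q/b = 5.12/1.43 = 3.58 m²/s.
So y_c = (3.58²/9.81)^(1/3) = 1.09 m.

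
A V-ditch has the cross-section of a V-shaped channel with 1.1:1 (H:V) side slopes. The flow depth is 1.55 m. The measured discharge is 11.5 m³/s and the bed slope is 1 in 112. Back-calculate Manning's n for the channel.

n = 0.015

For a triangular section with side slope z = 1.1: A = zy² = 1.1×1.55² = 2.643 m²; P = 2y√(1+z²) = 2×1.55×1.487 = 4.608 m.
Hydraulic radius R = A/P = 2.643/4.608 = 0.5735 m.
Rearranging Manning's equation: n = (1/Q) A R^(2/3) S^(1/2) = (1/11.5) × 2.643 × 0.5735^(2/3) × √0.008929 = 0.015.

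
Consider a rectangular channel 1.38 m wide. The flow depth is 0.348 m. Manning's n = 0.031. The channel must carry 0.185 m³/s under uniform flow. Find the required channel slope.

S = 0.001

Flow area A = b·y = 1.38 × 0.348 = 0.4802 m². Wetted perimeter P = b + 2y = 1.38 + 2×0.348 = 2.076 m.
Hydraulic radius R = A/P = 0.4802/2.076 = 0.2313 m.
From Manning's equation, S = [nQ / (1 A R^(2/3))]² = [0.031 × 0.185 / (1 × 0.4802 × 0.2313^(2/3))]² = 0.001.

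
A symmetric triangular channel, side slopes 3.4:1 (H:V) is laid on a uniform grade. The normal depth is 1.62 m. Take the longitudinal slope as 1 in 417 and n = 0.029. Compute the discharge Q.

Q = 12.7 m³/s

For a triangular section with side slope z = 3.4: A = zy² = 3.4×1.62² = 8.923 m²; P = 2y√(1+z²) = 2×1.62×3.544 = 11.48 m.
Hydraulic radius R = A/P = 8.923/11.48 = 0.7771 m.
Manning's equation: Q = (1/n) A R^(2/3) S^(1/2) = (1/0.029) × 8.923 × 0.7771^(2/3) × 0.002398^(1/2) = 12.7 m³/s.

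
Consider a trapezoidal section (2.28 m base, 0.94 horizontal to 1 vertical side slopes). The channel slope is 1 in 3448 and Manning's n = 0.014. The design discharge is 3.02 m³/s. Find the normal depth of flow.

Manning's equation rearranged: A R^(2/3) = nQ / (1·√S) = 0.014 × 3.02 / (√0.00029) = 2.483.
At y = 1.18 m: A R^(2/3) = 3.226 — high.
At y = 1.02 m: A R^(2/3) = 2.48 — ≈ 2.483.

y_n = 1.02 m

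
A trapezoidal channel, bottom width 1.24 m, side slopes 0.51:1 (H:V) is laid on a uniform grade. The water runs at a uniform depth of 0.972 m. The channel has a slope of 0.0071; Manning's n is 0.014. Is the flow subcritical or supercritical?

supercritical

With bottom width b = 1.24 m and side slope z = 0.51: A = (b + zy)y = (1.24 + 0.51×0.972)×0.972 = 1.687 m²; P = b + 2y√(1+z²) = 1.24 + 2×0.972×1.123 = 3.422 m.
Hydraulic radius R = A/P = 1.687/3.422 = 0.493 m.
V = (1/n) R^(2/3) √S = (1/0.014) × 0.493^(2/3) × √0.0071 = 3.756 m/s. Hydraulic depth D_h = A/T = 1.687/2.231 = 0.7561 m.
Froude number Fr = V/√(g·D_h) = 3.756/√(9.81×0.7561) = 1.38, which is greater than 1, so the flow is supercritical.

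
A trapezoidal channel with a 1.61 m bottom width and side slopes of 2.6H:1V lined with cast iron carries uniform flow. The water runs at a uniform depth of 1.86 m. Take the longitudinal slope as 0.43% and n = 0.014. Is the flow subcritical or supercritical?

supercritical

With bottom width b = 1.61 m and side slope z = 2.6: A = (b + zy)y = (1.61 + 2.6×1.86)×1.86 = 11.99 m²; P = b + 2y√(1+z²) = 1.61 + 2×1.86×2.786 = 11.97 m.
Hydraulic radius R = A/P = 11.99/11.97 = 1.001 m.
V = (1/n) R^(2/3) √S = (1/0.014) × 1.001^(2/3) × √0.0043 = 4.688 m/s. Hydraulic depth D_h = A/T = 11.99/11.28 = 1.063 m.
Froude number Fr = V/√(g·D_h) = 4.688/√(9.81×1.063) = 1.45, which is greater than 1, so the flow is supercritical.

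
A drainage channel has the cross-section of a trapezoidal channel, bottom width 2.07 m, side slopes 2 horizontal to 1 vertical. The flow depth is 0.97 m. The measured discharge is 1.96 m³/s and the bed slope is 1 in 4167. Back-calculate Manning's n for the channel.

n = 0.022

With bottom width b = 2.07 m and side slope z = 2: A = (b + zy)y = (2.07 + 2×0.97)×0.97 = 3.89 m²; P = b + 2y√(1+z²) = 2.07 + 2×0.97×2.236 = 6.408 m.
Hydraulic radius R = A/P = 3.89/6.408 = 0.607 m.
Rearranging Manning's equation: n = (1/Q) A R^(2/3) S^(1/2) = (1/1.96) × 3.89 × 0.607^(2/3) × √0.00024 = 0.022.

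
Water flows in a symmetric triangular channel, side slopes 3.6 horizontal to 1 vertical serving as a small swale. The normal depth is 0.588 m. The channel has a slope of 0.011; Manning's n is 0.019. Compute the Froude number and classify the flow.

For a triangular section with side slope z = 3.6: A = zy² = 3.6×0.588² = 1.245 m²; P = 2y√(1+z²) = 2×0.588×3.736 = 4.394 m.
Hydraulic radius R = A/P = 1.245/4.394 = 0.2833 m.
V = (1/n) R^(2/3) √S = (1/0.019) × 0.2833^(2/3) × √0.011 = 2.381 m/s. Hydraulic depth D_h = A/T = 1.245/4.234 = 0.294 m.
Froude number Fr = V/√(g·D_h) = 2.381/√(9.81×0.294) = 1.4, which is greater than 1, so the flow is supercritical.

supercritical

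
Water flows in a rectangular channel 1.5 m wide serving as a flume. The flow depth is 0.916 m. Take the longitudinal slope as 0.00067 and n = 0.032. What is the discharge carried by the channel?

Flow area A = b·y = 1.5 × 0.916 = 1.374 m². Wetted perimeter P = b + 2y = 1.5 + 2×0.916 = 3.332 m.
Hydraulic radius R = A/P = 1.374/3.332 = 0.4124 m.
Manning's equation: Q = (1/n) A R^(2/3) S^(1/2) = (1/0.032) × 1.374 × 0.4124^(2/3) × 0.00067^(1/2) = 0.616 m³/s.

Q = 0.616 m³/s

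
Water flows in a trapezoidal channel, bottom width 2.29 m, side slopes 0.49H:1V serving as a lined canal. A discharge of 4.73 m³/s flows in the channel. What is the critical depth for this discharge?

y_c = 0.718 m

At critical depth, Q² T / (g A³) = 1, i.e. A³/T = Q²/g = 4.73²/9.81 = 2.281.
At y = 0.62 m: A³/T = 1.435 — too small.
At y = 0.828 m: A³/T = 3.586 — too large.
At y = 0.718 m: A³/T = 2.28 — matches.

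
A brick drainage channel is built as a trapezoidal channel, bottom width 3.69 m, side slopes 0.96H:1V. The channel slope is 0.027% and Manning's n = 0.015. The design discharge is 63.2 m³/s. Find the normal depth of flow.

Manning's equation rearranged: A R^(2/3) = nQ / (1·√S) = 0.015 × 63.2 / (√0.00027) = 57.69.
At y = 3.69 m: A R^(2/3) = 41.19 — short.
At y = 5.06 m: A R^(2/3) = 78.41 — over.
At y = 4.36 m: A R^(2/3) = 57.67 — matches.

y_n = 4.36 m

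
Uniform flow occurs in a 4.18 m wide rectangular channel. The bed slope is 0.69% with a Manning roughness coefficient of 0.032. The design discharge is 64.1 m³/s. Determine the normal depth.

y_n = 4.63 m

Manning's equation rearranged: A R^(2/3) = nQ / (1·√S) = 0.032 × 64.1 / (√0.0069) = 24.69.
Try y = 3.3 m: A R^(2/3) = 16.26 — too small.
Try y = 5.13 m: A R^(2/3) = 27.91 — too large.
Try y = 4.63 m: A R^(2/3) = 24.68 — close enough.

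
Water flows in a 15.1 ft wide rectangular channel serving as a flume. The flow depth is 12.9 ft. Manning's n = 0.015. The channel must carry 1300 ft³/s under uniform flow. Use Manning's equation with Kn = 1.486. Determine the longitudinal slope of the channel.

S = 0.000566

Flow area A = b·y = 15.1 × 12.9 = 194.8 ft². Wetted perimeter P = b + 2y = 15.1 + 2×12.9 = 40.9 ft.
Hydraulic radius R = A/P = 194.8/40.9 = 4.763 ft.
From Manning's equation, S = [nQ / (1.486 A R^(2/3))]² = [0.015 × 1300 / (1.486 × 194.8 × 4.763^(2/3))]² = 0.000566.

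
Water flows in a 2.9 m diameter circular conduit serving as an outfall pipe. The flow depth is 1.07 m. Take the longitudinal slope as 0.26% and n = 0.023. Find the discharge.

Q = 3.43 m³/s

For a circular section of diameter D = 2.9 m at depth y = 1.07 m, the central angle is θ = 2 arccos(1 − 2y/D) = 2.611 rad. Then A = (D²/8)(θ − sin θ) = 2.213 m² and P = Dθ/2 = 3.786 m.
Hydraulic radius R = A/P = 2.213/3.786 = 0.5846 m.
Manning's equation: Q = (1/n) A R^(2/3) S^(1/2) = (1/0.023) × 2.213 × 0.5846^(2/3) × 0.0026^(1/2) = 3.43 m³/s.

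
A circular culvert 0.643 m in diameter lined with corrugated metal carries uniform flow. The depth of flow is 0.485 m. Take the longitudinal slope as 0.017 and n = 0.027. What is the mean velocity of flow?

For a circular section of diameter D = 0.643 m at depth y = 0.485 m, the central angle is θ = 2 arccos(1 − 2y/D) = 4.209 rad. Then A = (D²/8)(θ − sin θ) = 0.2628 m² and P = Dθ/2 = 1.353 m.
Hydraulic radius R = A/P = 0.2628/1.353 = 0.1942 m.
From Manning's equation, V = (1/n) R^(2/3) S^(1/2) = (1/0.027) × 0.1942^(2/3) × 0.017^(1/2) = 1.62 m/s.

V = 1.62 m/s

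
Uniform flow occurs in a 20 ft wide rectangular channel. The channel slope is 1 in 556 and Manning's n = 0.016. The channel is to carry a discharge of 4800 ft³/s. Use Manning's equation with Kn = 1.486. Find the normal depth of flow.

Manning's equation rearranged: A R^(2/3) = nQ / (1.486·√S) = 0.016 × 4800 / (1.486 × √0.001799) = 1219.
At y = 15.3 ft: A R^(2/3) = 1016 — too small.
At y = 21.5 ft: A R^(2/3) = 1547 — too large.
At y = 17.7 ft: A R^(2/3) = 1219 — close enough.

y_n = 17.7 ft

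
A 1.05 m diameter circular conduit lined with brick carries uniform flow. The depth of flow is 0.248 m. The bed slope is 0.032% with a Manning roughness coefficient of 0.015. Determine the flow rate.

Q = 0.0518 m³/s

For a circular section of diameter D = 1.05 m at depth y = 0.248 m, the central angle is θ = 2 arccos(1 − 2y/D) = 2.03 rad. Then A = (D²/8)(θ − sin θ) = 0.1562 m² and P = Dθ/2 = 1.066 m.
Hydraulic radius R = A/P = 0.1562/1.066 = 0.1466 m.
Manning's equation: Q = (1/n) A R^(2/3) S^(1/2) = (1/0.015) × 0.1562 × 0.1466^(2/3) × 0.00032^(1/2) = 0.0518 m³/s.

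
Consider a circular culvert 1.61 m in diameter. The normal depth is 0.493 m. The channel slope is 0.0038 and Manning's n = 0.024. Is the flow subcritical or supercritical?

subcritical

For a circular section of diameter D = 1.61 m at depth y = 0.493 m, the central angle is θ = 2 arccos(1 − 2y/D) = 2.346 rad. Then A = (D²/8)(θ − sin θ) = 0.5285 m² and P = Dθ/2 = 1.888 m.
Hydraulic radius R = A/P = 0.5285/1.888 = 0.2799 m.
V = (1/n) R^(2/3) √S = (1/0.024) × 0.2799^(2/3) × √0.0038 = 1.099 m/s. Hydraulic depth D_h = A/T = 0.5285/1.484 = 0.3561 m.
Froude number Fr = V/√(g·D_h) = 1.099/√(9.81×0.3561) = 0.588, which is less than 1, so the flow is subcritical.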